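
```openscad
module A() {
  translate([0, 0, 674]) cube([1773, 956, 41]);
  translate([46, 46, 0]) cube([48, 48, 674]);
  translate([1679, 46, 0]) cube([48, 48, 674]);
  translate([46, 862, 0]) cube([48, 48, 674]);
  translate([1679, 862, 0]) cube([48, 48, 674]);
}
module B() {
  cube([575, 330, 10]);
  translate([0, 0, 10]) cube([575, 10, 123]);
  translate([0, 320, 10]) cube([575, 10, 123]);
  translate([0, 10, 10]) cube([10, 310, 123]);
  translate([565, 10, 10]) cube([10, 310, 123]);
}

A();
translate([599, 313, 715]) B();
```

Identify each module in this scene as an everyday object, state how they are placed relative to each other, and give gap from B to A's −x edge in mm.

A is a table. B is an open box. The open box is on top of the table, centred. The gap from the open box to the table's −x edge is 599 mm.

The open box's min-x is at 599; the table's min-x is 0; gap = 599 mm.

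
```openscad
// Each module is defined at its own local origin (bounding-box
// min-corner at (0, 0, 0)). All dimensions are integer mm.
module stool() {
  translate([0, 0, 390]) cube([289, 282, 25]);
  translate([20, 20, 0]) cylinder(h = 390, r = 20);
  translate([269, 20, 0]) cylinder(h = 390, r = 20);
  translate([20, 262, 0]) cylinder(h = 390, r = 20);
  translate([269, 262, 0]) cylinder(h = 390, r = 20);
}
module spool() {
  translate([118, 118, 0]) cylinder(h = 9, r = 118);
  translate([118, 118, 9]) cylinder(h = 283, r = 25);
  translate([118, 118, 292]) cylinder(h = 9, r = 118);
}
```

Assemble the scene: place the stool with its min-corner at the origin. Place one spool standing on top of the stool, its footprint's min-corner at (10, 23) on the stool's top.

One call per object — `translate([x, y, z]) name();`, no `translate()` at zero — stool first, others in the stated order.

stool();
translate([10, 23, 415]) spool();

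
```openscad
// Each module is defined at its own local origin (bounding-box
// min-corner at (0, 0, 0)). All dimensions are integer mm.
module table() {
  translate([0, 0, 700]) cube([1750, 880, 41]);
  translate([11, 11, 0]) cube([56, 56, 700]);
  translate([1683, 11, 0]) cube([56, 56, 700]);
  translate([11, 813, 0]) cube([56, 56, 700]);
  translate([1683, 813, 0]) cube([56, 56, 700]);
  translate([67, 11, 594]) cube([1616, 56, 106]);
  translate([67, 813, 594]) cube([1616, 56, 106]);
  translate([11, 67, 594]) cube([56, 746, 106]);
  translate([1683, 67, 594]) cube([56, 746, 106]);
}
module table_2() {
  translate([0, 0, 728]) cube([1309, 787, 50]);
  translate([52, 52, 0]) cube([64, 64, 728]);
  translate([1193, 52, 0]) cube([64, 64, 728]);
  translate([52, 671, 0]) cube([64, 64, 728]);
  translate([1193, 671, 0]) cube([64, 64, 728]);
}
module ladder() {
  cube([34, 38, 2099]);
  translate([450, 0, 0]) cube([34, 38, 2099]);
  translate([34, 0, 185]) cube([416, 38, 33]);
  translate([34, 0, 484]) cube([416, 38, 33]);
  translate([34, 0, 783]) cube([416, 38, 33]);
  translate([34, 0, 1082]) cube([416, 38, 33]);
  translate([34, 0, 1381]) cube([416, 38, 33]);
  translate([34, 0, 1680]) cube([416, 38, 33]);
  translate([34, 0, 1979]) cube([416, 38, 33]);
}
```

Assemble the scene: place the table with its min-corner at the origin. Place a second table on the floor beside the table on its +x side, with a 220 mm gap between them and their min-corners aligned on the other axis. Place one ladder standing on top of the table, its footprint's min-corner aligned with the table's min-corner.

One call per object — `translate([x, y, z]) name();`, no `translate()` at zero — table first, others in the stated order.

table();
translate([1970, 0, 0]) table_2();
translate([0, 0, 741]) ladder();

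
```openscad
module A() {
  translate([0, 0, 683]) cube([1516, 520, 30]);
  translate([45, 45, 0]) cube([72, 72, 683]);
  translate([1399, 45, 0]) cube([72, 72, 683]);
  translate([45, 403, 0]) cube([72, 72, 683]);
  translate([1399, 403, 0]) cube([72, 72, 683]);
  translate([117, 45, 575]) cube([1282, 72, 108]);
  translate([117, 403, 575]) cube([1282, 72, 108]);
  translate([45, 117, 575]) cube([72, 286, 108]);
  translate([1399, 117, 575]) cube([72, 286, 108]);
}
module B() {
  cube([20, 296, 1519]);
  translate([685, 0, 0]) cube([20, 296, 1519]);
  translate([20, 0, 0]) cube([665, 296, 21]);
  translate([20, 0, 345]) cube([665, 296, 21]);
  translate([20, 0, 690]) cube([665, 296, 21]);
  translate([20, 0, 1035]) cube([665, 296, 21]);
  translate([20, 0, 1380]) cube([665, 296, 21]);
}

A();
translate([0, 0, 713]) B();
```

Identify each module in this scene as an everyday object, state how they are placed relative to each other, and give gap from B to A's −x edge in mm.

A is a table. B is a bookshelf. The bookshelf is on top of the table. The gap from the bookshelf to the table's −x edge is 0 mm.

The bookshelf's min-x is at 0; the table's min-x is 0; gap = 0 mm.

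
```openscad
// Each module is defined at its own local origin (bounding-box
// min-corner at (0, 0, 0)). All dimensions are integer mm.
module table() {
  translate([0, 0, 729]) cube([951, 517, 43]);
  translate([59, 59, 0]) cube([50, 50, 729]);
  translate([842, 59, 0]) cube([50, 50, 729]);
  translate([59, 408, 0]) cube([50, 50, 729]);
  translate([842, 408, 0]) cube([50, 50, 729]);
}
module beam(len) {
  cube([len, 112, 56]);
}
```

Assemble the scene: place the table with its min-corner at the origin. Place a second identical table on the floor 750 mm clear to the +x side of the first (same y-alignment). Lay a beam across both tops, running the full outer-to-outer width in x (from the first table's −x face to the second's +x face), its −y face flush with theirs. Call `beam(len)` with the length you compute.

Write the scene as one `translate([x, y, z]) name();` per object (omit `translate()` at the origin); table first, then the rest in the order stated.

table();
translate([1701, 0, 0]) table();
translate([0, 0, 772]) beam(2652);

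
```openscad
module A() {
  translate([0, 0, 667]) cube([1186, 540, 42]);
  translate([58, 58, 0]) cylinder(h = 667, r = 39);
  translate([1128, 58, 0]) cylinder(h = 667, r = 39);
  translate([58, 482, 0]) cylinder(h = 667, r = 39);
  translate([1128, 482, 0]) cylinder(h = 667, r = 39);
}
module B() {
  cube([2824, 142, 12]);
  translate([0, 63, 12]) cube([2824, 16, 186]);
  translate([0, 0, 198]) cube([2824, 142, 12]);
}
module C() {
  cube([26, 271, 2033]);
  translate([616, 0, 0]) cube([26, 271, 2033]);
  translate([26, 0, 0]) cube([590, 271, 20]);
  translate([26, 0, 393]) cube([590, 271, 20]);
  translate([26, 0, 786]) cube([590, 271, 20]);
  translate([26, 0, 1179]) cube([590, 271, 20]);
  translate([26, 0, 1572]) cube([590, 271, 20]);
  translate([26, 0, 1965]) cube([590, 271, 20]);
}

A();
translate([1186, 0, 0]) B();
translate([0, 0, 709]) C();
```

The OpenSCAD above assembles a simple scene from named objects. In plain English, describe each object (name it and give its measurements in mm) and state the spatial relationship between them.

A is a table: top 1186 mm (x) × 540 mm (y), 42 mm thick, upper face at z = 709 mm, on four round legs of 78 mm diameter, each leg's bounding box inset 19 mm from the nearest pair of top edges, running from z = 0 to the bottom of the top.

B is an I-beam lying along x, 2824 mm long. Overall section height 210 mm. Two flanges 142 mm wide (y) and 12 mm thick, one on the floor and one at the top; a web 16 mm thick runs between them, centred on the flange width.

C is a bookshelf 642 mm wide overall, 271 mm deep and 2033 mm tall. The two sides are 26 mm thick vertical panels. 6 horizontal shelves of 20 mm thickness span between the inner faces of the sides; the lowest shelf sits on the floor and shelves are stacked with a clear vertical gap of 373 mm between each pair.

The I-beam is against the table's +x side, with their −y faces flush. The bookshelf is on top of the table.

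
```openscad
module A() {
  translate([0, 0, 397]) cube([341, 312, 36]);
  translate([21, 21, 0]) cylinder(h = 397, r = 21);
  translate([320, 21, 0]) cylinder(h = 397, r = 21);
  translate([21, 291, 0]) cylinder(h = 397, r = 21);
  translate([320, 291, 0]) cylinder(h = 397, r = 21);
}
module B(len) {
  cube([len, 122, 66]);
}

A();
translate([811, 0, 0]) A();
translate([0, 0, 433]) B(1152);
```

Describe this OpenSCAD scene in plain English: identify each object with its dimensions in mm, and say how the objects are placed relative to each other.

A is a four-legged stool. The seat is a 341×312×36 mm slab whose top surface is at z = 433 mm; four round legs, each 42 mm in diameter, run from the floor (z = 0) to the underside of the seat, each leg's axis is inset half a diameter from the nearest pair of seat edges (so the leg's bounding box is flush with the corner).

B is a rectangular beam 1152 mm long (x), 122 mm deep (y), 66 mm thick (z).

The beam spans the tops of two stools placed 470 mm apart, resting at z = 433 mm.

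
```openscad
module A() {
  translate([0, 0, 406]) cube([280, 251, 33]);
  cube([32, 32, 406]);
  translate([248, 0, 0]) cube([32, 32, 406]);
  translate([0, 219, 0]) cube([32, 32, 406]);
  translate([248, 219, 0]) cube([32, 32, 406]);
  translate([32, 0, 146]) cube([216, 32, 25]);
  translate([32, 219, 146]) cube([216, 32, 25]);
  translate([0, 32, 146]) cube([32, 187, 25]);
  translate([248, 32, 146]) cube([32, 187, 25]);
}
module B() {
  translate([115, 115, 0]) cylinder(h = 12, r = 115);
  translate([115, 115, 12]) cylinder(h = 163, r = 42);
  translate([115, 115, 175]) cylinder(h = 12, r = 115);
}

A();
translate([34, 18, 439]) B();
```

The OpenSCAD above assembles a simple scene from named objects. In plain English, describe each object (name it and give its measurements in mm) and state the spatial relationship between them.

A is a four-legged stool. The seat is 280×251 mm, 33 mm thick, top at z = 439 mm. It stands on four square legs, each 32×32 mm in cross-section, from z = 0 to the seat underside, each flush with a corner of the seat. Four stretchers, 32 mm wide and 25 mm tall, connect adjacent legs with their undersides at z = 146 mm, each running between the inner faces of the legs it joins and aligned with the legs' outer faces on the other axis.

B is a spool: two coaxial disc flanges of radius 115 mm and thickness 12 mm, joined by a core cylinder of radius 42 mm and height 163 mm. The lower flange rests on z = 0 and the three cylinders share a vertical axis.

The spool is on top of the stool.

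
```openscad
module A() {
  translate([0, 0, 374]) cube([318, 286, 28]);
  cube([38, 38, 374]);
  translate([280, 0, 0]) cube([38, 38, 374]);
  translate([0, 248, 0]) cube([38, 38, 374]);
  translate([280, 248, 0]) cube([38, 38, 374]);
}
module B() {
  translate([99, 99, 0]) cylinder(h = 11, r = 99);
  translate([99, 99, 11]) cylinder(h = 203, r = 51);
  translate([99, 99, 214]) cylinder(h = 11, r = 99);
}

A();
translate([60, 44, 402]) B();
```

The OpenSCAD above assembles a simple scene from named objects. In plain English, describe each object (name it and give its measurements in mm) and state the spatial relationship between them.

A is a simple wooden stool: a rectangular seat 318 mm (x) by 286 mm (y), 28 mm thick, top face at z = 402 mm, on four square legs, each 38×38 mm in cross-section. The legs rest on z = 0, each flush with a corner of the seat.

B is a spool: two coaxial disc flanges of radius 99 mm and thickness 11 mm, joined by a core cylinder of radius 51 mm and height 203 mm. The lower flange rests on z = 0 and the three cylinders share a vertical axis.

The spool is on top of the stool, centred.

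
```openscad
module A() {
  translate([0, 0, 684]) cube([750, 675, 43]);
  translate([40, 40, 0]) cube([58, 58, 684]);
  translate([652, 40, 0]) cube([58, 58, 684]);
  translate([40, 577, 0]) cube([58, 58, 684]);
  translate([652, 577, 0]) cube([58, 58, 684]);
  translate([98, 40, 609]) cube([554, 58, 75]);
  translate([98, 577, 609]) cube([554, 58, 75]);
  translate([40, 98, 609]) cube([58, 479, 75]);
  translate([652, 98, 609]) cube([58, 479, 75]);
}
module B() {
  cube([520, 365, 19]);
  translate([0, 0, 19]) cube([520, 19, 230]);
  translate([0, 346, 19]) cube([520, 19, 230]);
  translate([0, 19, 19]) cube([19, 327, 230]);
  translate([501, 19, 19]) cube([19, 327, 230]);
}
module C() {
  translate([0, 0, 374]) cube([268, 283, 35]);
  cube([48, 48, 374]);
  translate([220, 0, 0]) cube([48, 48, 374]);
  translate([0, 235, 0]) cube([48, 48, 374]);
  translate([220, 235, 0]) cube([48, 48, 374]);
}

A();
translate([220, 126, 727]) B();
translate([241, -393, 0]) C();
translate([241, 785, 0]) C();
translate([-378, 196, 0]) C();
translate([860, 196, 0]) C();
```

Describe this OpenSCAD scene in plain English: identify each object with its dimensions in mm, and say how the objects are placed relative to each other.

A is a table: top 750 mm (x) × 675 mm (y), 43 mm thick, upper face at z = 727 mm, on four 58×58 mm square legs, each inset 40 mm from the nearest pair of top edges, running from z = 0 to the bottom of the top. Four apron rails, 58 mm thick and 75 mm tall, run between adjacent legs with their top edges flush with the underside of the top and their outer faces flush with the legs' outer faces.

B is an open storage box with external size 520×365×249 mm and wall thickness 19 mm (the base is also 19 mm thick). The base covers the whole footprint; the four walls stand on the base, with the y-facing walls full-width and the x-facing walls fitting between their inner faces.

C is a simple wooden stool: a rectangular seat 268 mm (x) by 283 mm (y), 35 mm thick, top face at z = 409 mm, on four square legs, each 48×48 mm in cross-section. The legs rest on z = 0, each flush with a corner of the seat.

The open box is on top of the table. Four stools sit around the table at the −y, +y, −x, +x sides.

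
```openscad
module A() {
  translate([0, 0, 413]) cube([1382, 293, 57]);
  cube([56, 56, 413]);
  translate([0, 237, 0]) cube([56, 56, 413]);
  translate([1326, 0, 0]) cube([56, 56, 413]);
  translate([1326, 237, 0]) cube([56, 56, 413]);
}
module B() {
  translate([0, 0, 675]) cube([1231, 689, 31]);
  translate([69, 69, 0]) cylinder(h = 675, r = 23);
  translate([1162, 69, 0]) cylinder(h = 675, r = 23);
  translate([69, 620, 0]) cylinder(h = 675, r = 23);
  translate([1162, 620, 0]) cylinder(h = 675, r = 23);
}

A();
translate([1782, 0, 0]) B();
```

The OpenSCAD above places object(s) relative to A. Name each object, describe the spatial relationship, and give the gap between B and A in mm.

The table's nearest face is 400 mm from the bench's +x face.

A is a bench. B is a table. The table is on the floor beside the bench on its +x side. The gap between the table and the bench is 400 mm.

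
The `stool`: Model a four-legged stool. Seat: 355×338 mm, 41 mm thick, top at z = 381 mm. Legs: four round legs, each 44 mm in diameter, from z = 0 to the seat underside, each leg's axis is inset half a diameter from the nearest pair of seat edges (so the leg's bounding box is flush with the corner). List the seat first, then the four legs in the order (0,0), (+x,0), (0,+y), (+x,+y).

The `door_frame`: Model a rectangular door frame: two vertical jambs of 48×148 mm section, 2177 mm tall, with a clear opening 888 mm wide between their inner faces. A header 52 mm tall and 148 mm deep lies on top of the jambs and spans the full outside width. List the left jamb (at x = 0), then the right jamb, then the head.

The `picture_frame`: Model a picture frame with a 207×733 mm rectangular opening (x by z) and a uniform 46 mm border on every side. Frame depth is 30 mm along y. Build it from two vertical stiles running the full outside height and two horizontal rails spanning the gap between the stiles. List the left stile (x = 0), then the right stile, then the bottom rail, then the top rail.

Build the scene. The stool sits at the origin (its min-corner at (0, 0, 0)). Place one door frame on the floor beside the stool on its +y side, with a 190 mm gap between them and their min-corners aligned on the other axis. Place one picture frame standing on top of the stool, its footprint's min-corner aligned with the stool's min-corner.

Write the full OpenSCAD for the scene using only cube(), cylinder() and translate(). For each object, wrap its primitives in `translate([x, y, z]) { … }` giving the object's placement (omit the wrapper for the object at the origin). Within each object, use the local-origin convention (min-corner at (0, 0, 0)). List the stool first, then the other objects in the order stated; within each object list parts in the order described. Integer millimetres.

translate([0, 0, 340]) cube([355, 338, 41]);
translate([22, 22, 0]) cylinder(h = 340, r = 22);
translate([333, 22, 0]) cylinder(h = 340, r = 22);
translate([22, 316, 0]) cylinder(h = 340, r = 22);
translate([333, 316, 0]) cylinder(h = 340, r = 22);
translate([0, 528, 0]) {
  cube([48, 148, 2177]);
  translate([936, 0, 0]) cube([48, 148, 2177]);
  translate([0, 0, 2177]) cube([984, 148, 52]);
}
translate([0, 0, 381]) {
  cube([46, 30, 825]);
  translate([253, 0, 0]) cube([46, 30, 825]);
  translate([46, 0, 0]) cube([207, 30, 46]);
  translate([46, 0, 779]) cube([207, 30, 46]);
}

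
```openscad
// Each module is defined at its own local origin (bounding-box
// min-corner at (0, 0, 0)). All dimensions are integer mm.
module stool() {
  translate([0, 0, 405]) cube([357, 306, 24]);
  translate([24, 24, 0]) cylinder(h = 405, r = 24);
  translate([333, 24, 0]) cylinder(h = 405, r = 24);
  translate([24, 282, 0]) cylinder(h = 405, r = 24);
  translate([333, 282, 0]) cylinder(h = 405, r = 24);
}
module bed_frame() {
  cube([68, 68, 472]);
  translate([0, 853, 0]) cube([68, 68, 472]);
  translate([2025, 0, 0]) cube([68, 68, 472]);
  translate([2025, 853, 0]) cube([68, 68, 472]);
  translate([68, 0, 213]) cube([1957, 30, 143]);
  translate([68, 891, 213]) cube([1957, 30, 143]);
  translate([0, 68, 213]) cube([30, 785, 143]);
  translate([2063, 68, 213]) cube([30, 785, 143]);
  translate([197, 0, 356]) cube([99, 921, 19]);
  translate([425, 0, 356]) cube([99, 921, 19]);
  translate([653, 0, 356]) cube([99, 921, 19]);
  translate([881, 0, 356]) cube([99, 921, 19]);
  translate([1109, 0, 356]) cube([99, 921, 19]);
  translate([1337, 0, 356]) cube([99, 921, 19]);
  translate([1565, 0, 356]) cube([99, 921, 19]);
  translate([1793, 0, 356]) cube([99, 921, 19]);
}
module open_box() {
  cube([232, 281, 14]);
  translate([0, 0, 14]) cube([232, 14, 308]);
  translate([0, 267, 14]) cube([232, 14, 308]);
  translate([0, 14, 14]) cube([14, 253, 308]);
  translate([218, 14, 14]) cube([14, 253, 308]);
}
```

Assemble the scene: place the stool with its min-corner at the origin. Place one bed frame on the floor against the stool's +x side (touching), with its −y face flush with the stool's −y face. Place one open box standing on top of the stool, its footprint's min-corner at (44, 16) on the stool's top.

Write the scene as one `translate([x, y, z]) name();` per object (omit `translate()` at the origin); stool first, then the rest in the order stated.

stool();
translate([357, 0, 0]) bed_frame();
translate([44, 16, 429]) open_box();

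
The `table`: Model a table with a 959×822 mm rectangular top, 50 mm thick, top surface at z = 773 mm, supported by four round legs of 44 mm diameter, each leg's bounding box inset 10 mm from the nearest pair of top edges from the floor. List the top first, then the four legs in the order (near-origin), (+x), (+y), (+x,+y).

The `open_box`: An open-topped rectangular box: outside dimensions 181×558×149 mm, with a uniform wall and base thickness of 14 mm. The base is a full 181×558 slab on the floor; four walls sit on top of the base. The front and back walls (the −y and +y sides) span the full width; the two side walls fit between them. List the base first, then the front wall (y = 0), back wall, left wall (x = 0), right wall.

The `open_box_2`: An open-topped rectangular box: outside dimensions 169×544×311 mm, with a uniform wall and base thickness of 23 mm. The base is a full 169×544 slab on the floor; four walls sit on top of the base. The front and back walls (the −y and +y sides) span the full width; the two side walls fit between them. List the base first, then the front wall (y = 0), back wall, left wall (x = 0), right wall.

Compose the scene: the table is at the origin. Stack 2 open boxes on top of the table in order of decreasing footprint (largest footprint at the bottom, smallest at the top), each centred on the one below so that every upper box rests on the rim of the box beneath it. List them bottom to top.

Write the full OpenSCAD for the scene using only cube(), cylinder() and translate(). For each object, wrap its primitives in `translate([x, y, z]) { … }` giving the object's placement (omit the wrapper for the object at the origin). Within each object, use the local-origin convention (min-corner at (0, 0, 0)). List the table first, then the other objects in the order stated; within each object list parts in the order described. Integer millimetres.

translate([0, 0, 723]) cube([959, 822, 50]);
translate([32, 32, 0]) cylinder(h = 723, r = 22);
translate([927, 32, 0]) cylinder(h = 723, r = 22);
translate([32, 790, 0]) cylinder(h = 723, r = 22);
translate([927, 790, 0]) cylinder(h = 723, r = 22);
translate([389, 132, 773]) {
  cube([181, 558, 14]);
  translate([0, 0, 14]) cube([181, 14, 135]);
  translate([0, 544, 14]) cube([181, 14, 135]);
  translate([0, 14, 14]) cube([14, 530, 135]);
  translate([167, 14, 14]) cube([14, 530, 135]);
}
translate([395, 139, 922]) {
  cube([169, 544, 23]);
  translate([0, 0, 23]) cube([169, 23, 288]);
  translate([0, 521, 23]) cube([169, 23, 288]);
  translate([0, 23, 23]) cube([23, 498, 288]);
  translate([146, 23, 23]) cube([23, 498, 288]);
}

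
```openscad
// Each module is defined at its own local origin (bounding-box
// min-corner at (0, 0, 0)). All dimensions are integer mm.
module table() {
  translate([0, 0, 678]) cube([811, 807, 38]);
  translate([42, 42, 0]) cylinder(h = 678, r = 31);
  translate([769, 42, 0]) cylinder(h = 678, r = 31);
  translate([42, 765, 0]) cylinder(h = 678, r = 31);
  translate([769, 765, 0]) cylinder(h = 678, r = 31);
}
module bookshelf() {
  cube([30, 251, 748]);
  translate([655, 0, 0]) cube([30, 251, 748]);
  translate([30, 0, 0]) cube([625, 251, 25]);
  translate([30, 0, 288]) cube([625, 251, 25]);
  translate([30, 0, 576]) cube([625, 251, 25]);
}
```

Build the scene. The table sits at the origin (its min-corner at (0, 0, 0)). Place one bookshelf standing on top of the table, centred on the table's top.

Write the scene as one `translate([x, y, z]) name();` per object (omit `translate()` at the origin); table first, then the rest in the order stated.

table();
translate([63, 278, 716]) bookshelf();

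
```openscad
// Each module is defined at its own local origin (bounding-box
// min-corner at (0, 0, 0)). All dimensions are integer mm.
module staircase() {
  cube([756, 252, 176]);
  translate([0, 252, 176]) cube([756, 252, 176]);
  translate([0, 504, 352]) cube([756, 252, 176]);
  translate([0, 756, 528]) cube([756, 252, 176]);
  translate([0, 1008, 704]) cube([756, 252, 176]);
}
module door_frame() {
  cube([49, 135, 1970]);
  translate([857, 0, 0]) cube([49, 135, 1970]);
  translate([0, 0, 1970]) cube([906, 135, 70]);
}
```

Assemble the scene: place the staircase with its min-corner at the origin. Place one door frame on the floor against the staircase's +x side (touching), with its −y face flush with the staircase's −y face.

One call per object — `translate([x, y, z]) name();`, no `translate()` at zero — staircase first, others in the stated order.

staircase();
translate([756, 0, 0]) door_frame();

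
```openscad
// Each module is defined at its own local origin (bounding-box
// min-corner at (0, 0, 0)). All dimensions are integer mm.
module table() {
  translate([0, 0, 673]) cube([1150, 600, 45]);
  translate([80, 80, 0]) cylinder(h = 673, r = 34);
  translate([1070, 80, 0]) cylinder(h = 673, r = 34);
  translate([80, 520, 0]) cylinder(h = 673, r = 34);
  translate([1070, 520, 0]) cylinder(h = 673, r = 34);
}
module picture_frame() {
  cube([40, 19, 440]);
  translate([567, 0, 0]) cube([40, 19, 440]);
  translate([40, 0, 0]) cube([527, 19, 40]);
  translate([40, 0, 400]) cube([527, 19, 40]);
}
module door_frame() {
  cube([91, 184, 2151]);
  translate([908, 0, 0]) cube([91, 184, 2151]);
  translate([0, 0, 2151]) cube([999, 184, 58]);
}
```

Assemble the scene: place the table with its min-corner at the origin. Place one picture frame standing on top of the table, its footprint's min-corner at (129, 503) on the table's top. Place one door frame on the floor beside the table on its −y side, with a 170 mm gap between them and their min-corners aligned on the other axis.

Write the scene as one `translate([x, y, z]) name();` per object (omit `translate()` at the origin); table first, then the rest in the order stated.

table();
translate([129, 503, 718]) picture_frame();
translate([0, -354, 0]) door_frame();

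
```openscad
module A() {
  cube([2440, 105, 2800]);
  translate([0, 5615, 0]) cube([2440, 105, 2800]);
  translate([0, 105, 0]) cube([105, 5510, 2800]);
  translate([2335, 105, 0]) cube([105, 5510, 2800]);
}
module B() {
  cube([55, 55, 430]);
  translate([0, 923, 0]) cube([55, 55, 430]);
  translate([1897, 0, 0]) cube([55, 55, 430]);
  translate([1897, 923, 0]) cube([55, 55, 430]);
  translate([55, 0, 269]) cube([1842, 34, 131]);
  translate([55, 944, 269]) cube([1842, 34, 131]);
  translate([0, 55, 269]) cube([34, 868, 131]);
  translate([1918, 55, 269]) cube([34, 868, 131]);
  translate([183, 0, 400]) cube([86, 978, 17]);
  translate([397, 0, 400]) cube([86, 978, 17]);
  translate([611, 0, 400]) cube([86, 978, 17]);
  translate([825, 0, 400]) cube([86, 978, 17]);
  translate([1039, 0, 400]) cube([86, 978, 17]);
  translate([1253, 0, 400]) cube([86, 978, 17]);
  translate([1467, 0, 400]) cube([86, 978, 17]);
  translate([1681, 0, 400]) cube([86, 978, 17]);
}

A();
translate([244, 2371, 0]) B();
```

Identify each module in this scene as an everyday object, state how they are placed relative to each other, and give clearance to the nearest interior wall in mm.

Clearances: x = 139, y = 2266; minimum 139 mm.

A is a house frame. B is a bed frame. The bed frame sits inside the house frame, centred. The clearance to the nearest interior wall is 139 mm.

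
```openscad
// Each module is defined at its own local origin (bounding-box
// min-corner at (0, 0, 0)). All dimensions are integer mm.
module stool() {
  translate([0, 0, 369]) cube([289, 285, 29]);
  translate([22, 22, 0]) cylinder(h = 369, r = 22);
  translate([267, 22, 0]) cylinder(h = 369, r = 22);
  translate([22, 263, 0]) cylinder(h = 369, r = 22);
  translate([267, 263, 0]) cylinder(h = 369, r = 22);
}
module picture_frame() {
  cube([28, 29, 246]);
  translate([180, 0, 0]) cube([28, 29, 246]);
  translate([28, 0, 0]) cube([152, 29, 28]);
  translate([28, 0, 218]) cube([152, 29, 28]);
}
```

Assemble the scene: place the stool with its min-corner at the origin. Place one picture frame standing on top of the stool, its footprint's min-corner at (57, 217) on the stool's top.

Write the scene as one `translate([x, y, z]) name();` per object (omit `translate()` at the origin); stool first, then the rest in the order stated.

stool();
translate([57, 217, 398]) picture_frame();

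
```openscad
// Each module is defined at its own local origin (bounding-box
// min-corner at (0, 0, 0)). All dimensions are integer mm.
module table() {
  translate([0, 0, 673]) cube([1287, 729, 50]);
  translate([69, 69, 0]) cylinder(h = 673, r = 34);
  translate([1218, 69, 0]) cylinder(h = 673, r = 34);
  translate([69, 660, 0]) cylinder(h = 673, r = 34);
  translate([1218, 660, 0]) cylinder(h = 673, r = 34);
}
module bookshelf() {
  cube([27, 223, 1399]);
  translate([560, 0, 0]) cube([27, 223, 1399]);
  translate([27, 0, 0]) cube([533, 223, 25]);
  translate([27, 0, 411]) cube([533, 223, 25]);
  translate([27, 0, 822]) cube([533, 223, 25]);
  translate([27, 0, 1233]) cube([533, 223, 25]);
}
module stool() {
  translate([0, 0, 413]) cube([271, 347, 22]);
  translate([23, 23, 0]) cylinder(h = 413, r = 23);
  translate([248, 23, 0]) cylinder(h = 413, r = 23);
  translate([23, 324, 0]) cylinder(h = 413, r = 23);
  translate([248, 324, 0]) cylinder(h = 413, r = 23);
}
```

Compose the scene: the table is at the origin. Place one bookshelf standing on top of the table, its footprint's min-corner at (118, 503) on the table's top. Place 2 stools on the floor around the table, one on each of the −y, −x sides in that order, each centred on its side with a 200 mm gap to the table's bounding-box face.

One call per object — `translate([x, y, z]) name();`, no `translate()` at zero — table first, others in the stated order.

table();
translate([118, 503, 723]) bookshelf();
translate([508, -547, 0]) stool();
translate([-471, 191, 0]) stool();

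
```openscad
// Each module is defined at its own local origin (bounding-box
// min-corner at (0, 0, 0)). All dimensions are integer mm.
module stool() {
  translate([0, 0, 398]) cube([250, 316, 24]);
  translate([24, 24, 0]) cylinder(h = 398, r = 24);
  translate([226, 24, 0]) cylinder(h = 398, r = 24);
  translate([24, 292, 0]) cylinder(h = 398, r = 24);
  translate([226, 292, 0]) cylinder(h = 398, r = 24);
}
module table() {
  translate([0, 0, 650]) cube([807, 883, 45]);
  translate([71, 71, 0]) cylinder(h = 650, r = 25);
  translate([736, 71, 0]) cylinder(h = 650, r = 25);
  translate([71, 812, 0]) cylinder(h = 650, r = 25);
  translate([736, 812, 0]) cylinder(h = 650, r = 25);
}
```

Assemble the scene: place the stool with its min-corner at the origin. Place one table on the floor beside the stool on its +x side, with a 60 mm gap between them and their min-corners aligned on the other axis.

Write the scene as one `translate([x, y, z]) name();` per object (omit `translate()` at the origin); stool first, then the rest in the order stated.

stool();
translate([310, 0, 0]) table();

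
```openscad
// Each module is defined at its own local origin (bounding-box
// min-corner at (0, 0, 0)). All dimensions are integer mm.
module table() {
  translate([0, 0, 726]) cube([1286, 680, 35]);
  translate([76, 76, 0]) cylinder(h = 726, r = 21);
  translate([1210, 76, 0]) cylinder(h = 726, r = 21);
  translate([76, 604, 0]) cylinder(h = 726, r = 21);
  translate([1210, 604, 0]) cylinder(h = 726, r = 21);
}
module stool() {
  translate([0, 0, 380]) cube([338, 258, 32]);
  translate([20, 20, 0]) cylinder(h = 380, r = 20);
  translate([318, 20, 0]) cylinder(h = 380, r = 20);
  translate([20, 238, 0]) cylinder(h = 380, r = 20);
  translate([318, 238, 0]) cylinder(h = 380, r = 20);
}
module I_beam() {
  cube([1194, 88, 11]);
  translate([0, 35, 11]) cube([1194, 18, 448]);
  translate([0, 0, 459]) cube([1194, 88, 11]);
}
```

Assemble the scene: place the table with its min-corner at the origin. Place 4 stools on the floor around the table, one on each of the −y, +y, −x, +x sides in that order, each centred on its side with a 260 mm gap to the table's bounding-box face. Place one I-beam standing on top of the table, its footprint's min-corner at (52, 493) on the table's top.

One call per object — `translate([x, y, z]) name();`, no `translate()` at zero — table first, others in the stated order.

table();
translate([474, -518, 0]) stool();
translate([474, 940, 0]) stool();
translate([-598, 211, 0]) stool();
translate([1546, 211, 0]) stool();
translate([52, 493, 761]) I_beam();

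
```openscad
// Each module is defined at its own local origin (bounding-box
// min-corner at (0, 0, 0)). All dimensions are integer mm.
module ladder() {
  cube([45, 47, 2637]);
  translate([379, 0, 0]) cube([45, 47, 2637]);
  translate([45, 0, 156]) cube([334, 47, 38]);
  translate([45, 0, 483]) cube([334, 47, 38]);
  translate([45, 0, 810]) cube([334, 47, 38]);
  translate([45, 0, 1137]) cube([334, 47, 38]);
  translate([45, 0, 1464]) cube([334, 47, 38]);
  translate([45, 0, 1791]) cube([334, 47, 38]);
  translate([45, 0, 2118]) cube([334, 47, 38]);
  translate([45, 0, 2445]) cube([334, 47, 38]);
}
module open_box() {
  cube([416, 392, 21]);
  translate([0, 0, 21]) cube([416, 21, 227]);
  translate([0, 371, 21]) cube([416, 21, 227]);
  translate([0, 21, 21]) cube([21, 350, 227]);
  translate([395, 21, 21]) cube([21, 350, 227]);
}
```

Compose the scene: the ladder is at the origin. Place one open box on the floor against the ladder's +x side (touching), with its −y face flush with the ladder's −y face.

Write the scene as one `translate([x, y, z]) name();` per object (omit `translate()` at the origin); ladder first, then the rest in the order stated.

ladder();
translate([424, 0, 0]) open_box();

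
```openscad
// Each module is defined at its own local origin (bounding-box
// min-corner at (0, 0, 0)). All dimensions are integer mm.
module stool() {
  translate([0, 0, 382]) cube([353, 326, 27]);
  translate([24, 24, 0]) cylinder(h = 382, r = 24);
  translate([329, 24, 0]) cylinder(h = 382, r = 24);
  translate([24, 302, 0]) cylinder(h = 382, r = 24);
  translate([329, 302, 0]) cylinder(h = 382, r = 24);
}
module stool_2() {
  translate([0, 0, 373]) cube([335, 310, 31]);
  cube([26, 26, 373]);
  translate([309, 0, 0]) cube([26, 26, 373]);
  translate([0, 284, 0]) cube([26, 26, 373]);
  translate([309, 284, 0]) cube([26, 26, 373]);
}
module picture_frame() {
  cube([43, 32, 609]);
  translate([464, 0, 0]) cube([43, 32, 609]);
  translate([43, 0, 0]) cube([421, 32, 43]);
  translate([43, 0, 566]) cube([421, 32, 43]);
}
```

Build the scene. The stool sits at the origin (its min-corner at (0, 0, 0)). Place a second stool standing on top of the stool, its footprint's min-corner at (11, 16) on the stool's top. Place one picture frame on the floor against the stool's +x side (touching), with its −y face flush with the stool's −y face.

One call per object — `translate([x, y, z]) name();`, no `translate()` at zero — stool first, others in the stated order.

stool();
translate([11, 16, 409]) stool_2();
translate([353, 0, 0]) picture_frame();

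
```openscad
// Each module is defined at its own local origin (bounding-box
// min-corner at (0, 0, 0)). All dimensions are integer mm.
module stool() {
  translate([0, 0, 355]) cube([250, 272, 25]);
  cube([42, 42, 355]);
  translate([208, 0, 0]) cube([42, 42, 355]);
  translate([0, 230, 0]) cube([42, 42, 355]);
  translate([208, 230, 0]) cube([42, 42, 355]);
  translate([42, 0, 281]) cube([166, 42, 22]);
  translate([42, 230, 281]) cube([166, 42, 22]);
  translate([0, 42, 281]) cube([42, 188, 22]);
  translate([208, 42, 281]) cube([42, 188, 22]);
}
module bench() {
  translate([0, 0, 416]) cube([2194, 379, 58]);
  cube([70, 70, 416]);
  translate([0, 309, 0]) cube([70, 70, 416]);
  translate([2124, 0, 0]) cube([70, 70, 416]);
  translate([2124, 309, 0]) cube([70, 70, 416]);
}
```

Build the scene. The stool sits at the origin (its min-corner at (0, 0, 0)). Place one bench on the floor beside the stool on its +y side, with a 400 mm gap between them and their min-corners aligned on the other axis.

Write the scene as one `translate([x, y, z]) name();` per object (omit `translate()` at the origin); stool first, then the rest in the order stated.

stool();
translate([0, 672, 0]) bench();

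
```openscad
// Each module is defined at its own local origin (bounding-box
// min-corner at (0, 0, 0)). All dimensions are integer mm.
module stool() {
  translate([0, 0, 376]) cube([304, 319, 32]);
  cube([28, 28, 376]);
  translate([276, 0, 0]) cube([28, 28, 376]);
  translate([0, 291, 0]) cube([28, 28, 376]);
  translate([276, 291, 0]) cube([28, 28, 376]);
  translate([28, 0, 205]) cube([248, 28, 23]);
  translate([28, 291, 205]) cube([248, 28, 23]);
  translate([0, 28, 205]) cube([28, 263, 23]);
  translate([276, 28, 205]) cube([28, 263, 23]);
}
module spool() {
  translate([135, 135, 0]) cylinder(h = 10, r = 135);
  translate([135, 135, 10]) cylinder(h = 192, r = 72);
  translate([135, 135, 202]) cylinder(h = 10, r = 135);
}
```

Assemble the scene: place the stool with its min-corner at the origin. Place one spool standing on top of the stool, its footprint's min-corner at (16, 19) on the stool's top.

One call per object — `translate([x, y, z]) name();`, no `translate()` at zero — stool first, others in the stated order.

stool();
translate([16, 19, 408]) spool();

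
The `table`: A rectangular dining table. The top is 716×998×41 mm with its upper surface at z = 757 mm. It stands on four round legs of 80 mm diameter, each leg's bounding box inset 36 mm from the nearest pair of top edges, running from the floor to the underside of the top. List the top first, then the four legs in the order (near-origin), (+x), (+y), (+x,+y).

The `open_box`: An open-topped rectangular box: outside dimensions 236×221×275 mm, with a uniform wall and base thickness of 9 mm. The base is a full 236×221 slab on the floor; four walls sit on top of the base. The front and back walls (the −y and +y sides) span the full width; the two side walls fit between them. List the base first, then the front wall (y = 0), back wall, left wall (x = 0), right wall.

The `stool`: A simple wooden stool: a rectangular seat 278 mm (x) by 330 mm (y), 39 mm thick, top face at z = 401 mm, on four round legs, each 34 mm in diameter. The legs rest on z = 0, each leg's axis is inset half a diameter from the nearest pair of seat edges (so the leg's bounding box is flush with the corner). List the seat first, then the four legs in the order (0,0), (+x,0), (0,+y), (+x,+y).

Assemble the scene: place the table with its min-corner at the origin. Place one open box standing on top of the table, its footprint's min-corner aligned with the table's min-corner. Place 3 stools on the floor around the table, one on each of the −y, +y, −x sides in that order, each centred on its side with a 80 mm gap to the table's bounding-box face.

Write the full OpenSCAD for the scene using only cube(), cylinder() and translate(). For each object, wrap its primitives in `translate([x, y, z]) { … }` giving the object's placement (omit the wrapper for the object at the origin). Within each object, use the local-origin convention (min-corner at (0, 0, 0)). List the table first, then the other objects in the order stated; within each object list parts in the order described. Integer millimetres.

translate([0, 0, 716]) cube([716, 998, 41]);
translate([76, 76, 0]) cylinder(h = 716, r = 40);
translate([640, 76, 0]) cylinder(h = 716, r = 40);
translate([76, 922, 0]) cylinder(h = 716, r = 40);
translate([640, 922, 0]) cylinder(h = 716, r = 40);
translate([0, 0, 757]) {
  cube([236, 221, 9]);
  translate([0, 0, 9]) cube([236, 9, 266]);
  translate([0, 212, 9]) cube([236, 9, 266]);
  translate([0, 9, 9]) cube([9, 203, 266]);
  translate([227, 9, 9]) cube([9, 203, 266]);
}
translate([219, -410, 0]) {
  translate([0, 0, 362]) cube([278, 330, 39]);
  translate([17, 17, 0]) cylinder(h = 362, r = 17);
  translate([261, 17, 0]) cylinder(h = 362, r = 17);
  translate([17, 313, 0]) cylinder(h = 362, r = 17);
  translate([261, 313, 0]) cylinder(h = 362, r = 17);
}
translate([219, 1078, 0]) {
  translate([0, 0, 362]) cube([278, 330, 39]);
  translate([17, 17, 0]) cylinder(h = 362, r = 17);
  translate([261, 17, 0]) cylinder(h = 362, r = 17);
  translate([17, 313, 0]) cylinder(h = 362, r = 17);
  translate([261, 313, 0]) cylinder(h = 362, r = 17);
}
translate([-358, 334, 0]) {
  translate([0, 0, 362]) cube([278, 330, 39]);
  translate([17, 17, 0]) cylinder(h = 362, r = 17);
  translate([261, 17, 0]) cylinder(h = 362, r = 17);
  translate([17, 313, 0]) cylinder(h = 362, r = 17);
  translate([261, 313, 0]) cylinder(h = 362, r = 17);
}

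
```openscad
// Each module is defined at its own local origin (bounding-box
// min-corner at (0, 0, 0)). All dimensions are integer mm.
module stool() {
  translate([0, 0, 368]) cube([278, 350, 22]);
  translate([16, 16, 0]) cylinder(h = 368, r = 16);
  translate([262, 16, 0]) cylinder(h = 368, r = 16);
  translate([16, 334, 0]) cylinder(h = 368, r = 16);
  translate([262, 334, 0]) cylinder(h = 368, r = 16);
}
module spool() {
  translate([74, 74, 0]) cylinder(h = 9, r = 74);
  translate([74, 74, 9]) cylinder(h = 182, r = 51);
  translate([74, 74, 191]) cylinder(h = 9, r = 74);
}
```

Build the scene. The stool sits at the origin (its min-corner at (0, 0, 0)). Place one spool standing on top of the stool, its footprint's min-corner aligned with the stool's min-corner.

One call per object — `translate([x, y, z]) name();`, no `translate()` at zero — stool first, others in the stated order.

stool();
translate([0, 0, 390]) spool();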